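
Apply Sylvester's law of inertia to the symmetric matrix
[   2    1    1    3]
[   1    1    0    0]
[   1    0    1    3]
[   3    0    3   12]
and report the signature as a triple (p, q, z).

step 0: pivot 2 → sign +
step 1: pivot 1/2 → sign +
step 2: pivot 3 → sign +
step 3: row/col 3 already zero → sign 0
signature = (3, 0, 1)

Answer: (3, 0, 1)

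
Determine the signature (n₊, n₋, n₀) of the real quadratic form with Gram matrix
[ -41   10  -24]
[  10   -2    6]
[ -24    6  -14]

Answer: (1, 1, 1)

Derivation:
step 0: pivot -41 → sign −
step 1: pivot 18/41 → sign +
step 2: row/col 2 already zero → sign 0
signature = (1, 1, 1)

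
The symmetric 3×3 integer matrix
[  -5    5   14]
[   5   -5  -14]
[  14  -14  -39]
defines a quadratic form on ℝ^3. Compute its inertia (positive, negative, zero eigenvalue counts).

step 0: pivot -5 → sign −
step 1: pivot 1/5 → sign +
step 2: row/col 2 already zero → sign 0
signature = (1, 1, 1)

Answer: (1, 1, 1)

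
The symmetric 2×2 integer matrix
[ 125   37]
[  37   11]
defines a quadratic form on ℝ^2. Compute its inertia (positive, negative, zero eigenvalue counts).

Answer: (2, 0, 0)

Derivation:
step 0: pivot 125 → sign +
step 1: pivot 6/125 → sign +
signature = (2, 0, 0)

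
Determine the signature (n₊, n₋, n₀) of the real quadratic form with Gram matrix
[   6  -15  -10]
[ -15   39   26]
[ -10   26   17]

step 0: pivot 6 → sign +
step 1: pivot 3/2 → sign +
step 2: pivot -1/3 → sign −
signature = (2, 1, 0)

Answer: (2, 1, 0)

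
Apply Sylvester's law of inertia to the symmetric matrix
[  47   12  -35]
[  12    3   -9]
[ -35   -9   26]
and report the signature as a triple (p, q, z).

step 0: pivot 47 → sign +
step 1: pivot -3/47 → sign −
step 2: row/col 2 already zero → sign 0
signature = (1, 1, 1)

Answer: (1, 1, 1)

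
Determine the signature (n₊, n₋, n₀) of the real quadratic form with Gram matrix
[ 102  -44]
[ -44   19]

step 0: pivot 102 → sign +
step 1: pivot 1/51 → sign +
signature = (2, 0, 0)

Answer: (2, 0, 0)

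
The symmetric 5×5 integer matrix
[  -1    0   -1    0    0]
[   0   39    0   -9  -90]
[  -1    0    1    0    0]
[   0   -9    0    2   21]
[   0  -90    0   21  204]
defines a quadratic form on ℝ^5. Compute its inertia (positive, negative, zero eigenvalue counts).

step 0: pivot -1 → sign −
step 1: pivot 39 → sign +
step 2: pivot 2 → sign +
step 3: pivot -1/13 → sign −
step 4: pivot -3 → sign −
signature = (2, 3, 0)

Answer: (2, 3, 0)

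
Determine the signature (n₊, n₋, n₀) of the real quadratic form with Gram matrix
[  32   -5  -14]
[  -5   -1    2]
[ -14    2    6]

step 0: pivot 32 → sign +
step 1: pivot -57/32 → sign −
step 2: pivot -2/19 → sign −
signature = (1, 2, 0)

Answer: (1, 2, 0)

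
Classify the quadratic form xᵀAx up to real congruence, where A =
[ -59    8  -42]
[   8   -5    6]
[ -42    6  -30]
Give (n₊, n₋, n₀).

Answer: (0, 3, 0)

Derivation:
step 0: pivot -59 → sign −
step 1: pivot -231/59 → sign −
step 2: pivot -6/77 → sign −
signature = (0, 3, 0)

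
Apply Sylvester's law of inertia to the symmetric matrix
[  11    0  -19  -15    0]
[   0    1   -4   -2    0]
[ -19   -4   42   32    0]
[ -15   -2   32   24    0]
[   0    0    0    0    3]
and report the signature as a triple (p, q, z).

step 0: pivot 11 → sign +
step 1: pivot 1 → sign +
step 2: pivot -75/11 → sign −
step 3: pivot 2/25 → sign +
step 4: pivot 3 → sign +
signature = (4, 1, 0)

Answer: (4, 1, 0)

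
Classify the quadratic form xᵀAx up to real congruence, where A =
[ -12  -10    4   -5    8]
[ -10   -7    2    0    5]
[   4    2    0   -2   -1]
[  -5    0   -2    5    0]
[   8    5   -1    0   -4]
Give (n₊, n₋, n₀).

step 0: pivot -12 → sign −
step 1: pivot 4/3 → sign +
step 2: pivot -95/16 → sign −
step 3: pivot 4/95 → sign +
step 4: pivot -3/4 → sign −
signature = (2, 3, 0)

Answer: (2, 3, 0)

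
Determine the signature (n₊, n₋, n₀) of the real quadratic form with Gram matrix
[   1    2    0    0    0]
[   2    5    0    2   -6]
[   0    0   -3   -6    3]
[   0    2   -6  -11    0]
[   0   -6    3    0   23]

step 0: pivot 1 → sign +
step 1: pivot 1 → sign +
step 2: pivot -3 → sign −
step 3: pivot -3 → sign −
step 4: pivot 2 → sign +
signature = (3, 2, 0)

Answer: (3, 2, 0)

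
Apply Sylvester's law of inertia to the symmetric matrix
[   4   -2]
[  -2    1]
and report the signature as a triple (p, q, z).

Answer: (1, 0, 1)

Derivation:
step 0: pivot 4 → sign +
step 1: row/col 1 already zero → sign 0
signature = (1, 0, 1)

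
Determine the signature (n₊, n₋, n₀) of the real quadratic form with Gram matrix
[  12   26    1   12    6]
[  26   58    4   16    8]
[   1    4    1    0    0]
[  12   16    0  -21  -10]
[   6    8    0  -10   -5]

Answer: (2, 3, 0)

Derivation:
step 0: pivot 12 → sign +
step 1: pivot 5/3 → sign +
step 2: pivot -11/10 → sign −
step 3: pivot -23/11 → sign −
step 4: pivot -3/23 → sign −
signature = (2, 3, 0)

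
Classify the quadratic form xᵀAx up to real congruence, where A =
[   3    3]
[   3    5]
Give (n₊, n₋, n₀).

step 0: pivot 3 → sign +
step 1: pivot 2 → sign +
signature = (2, 0, 0)

Answer: (2, 0, 0)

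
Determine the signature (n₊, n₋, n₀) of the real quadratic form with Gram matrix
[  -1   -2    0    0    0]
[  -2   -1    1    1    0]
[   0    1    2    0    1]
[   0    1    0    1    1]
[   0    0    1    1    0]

step 0: pivot -1 → sign −
step 1: pivot 3 → sign +
step 2: pivot 5/3 → sign +
step 3: pivot 3/5 → sign +
step 4: pivot -3 → sign −
signature = (3, 2, 0)

Answer: (3, 2, 0)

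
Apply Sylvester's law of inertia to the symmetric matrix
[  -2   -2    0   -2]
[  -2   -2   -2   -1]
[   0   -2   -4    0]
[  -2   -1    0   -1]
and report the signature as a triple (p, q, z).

step 0: pivot -2 → sign −
step 1: pivot -4 → sign −
step 2: pivot 1 → sign +
step 3: row/col 3 already zero → sign 0
signature = (1, 2, 1)

Answer: (1, 2, 1)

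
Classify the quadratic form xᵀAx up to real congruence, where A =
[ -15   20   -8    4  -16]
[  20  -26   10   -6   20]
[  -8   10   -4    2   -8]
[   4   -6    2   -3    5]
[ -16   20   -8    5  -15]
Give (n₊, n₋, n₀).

step 0: pivot -15 → sign −
step 1: pivot 2/3 → sign +
step 2: pivot -2/5 → sign −
step 3: pivot -1 → sign −
step 4: pivot 2 → sign +
signature = (2, 3, 0)

Answer: (2, 3, 0)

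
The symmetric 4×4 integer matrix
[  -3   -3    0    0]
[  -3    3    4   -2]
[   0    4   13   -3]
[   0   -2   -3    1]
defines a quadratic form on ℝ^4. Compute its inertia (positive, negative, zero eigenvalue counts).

step 0: pivot -3 → sign −
step 1: pivot 6 → sign +
step 2: pivot 31/3 → sign +
step 3: pivot 2/31 → sign +
signature = (3, 1, 0)

Answer: (3, 1, 0)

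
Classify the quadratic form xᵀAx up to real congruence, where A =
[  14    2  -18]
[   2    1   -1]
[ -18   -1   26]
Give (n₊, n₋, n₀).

Answer: (2, 1, 0)

Derivation:
step 0: pivot 14 → sign +
step 1: pivot 5/7 → sign +
step 2: pivot -3/5 → sign −
signature = (2, 1, 0)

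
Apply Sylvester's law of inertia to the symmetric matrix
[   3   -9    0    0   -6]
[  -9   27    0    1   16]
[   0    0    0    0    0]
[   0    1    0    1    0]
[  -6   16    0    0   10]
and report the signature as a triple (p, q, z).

Answer: (3, 1, 1)

Derivation:
step 0: pivot 3 → sign +
step 1: pivot 1 → sign +
step 2: pivot -1 → sign −
step 3: pivot 2 → sign +
step 4: row/col 4 already zero → sign 0
signature = (3, 1, 1)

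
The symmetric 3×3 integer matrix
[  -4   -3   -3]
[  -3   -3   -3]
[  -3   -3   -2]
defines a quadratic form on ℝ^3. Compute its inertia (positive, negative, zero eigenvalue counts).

Answer: (1, 2, 0)

Derivation:
step 0: pivot -4 → sign −
step 1: pivot -3/4 → sign −
step 2: pivot 1 → sign +
signature = (1, 2, 0)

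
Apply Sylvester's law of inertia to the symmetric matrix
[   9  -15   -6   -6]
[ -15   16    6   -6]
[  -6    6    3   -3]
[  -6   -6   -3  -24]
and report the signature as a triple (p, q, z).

step 0: pivot 9 → sign +
step 1: pivot -9 → sign −
step 2: pivot 7/9 → sign +
step 3: pivot 3/7 → sign +
signature = (3, 1, 0)

Answer: (3, 1, 0)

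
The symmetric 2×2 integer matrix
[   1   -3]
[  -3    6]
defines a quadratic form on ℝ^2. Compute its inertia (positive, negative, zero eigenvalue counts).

Answer: (1, 1, 0)

Derivation:
step 0: pivot 1 → sign +
step 1: pivot -3 → sign −
signature = (1, 1, 0)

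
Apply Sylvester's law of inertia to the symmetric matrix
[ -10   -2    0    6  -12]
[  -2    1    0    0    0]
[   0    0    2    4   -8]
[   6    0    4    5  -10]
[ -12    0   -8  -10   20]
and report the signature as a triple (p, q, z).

Answer: (2, 2, 1)

Derivation:
step 0: pivot -10 → sign −
step 1: pivot 7/5 → sign +
step 2: pivot 2 → sign +
step 3: pivot -3/7 → sign −
step 4: row/col 4 already zero → sign 0
signature = (2, 2, 1)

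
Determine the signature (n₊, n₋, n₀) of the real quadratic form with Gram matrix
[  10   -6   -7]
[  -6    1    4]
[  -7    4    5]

Answer: (2, 1, 0)

Derivation:
step 0: pivot 10 → sign +
step 1: pivot -13/5 → sign −
step 2: pivot 3/26 → sign +
signature = (2, 1, 0)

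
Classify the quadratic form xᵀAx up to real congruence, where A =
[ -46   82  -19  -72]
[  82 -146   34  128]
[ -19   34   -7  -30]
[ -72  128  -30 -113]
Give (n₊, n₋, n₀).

Answer: (2, 2, 0)

Derivation:
step 0: pivot -46 → sign −
step 1: pivot 4/23 → sign +
step 2: pivot 3/4 → sign +
step 3: pivot -1 → sign −
signature = (2, 2, 0)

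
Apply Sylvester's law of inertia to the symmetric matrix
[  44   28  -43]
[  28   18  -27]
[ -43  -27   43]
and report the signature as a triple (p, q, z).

Answer: (3, 0, 0)

Derivation:
step 0: pivot 44 → sign +
step 1: pivot 2/11 → sign +
step 2: pivot 1/4 → sign +
signature = (3, 0, 0)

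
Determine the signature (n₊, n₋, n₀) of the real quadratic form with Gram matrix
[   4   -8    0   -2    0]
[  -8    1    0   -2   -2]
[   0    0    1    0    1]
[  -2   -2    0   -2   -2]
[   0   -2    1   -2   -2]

Answer: (2, 3, 0)

Derivation:
step 0: pivot 4 → sign +
step 1: pivot -15 → sign −
step 2: pivot 1 → sign +
step 3: pivot -3/5 → sign −
step 4: pivot -1/3 → sign −
signature = (2, 3, 0)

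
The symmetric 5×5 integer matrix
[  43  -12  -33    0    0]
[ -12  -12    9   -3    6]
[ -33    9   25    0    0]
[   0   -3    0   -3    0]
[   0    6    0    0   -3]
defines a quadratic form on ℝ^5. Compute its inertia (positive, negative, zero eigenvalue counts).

step 0: pivot 43 → sign +
step 1: pivot -660/43 → sign −
step 2: pivot -71/220 → sign −
step 3: pivot -171/71 → sign −
step 4: pivot -1/19 → sign −
signature = (1, 4, 0)

Answer: (1, 4, 0)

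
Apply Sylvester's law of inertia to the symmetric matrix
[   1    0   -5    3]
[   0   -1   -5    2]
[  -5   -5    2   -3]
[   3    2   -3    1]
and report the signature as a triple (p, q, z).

step 0: pivot 1 → sign +
step 1: pivot -1 → sign −
step 2: pivot 2 → sign +
step 3: pivot -6 → sign −
signature = (2, 2, 0)

Answer: (2, 2, 0)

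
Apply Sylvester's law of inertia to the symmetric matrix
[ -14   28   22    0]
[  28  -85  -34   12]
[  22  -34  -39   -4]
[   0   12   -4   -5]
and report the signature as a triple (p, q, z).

Answer: (0, 4, 0)

Derivation:
step 0: pivot -14 → sign −
step 1: pivot -29 → sign −
step 2: pivot -199/203 → sign −
step 3: pivot -3/199 → sign −
signature = (0, 4, 0)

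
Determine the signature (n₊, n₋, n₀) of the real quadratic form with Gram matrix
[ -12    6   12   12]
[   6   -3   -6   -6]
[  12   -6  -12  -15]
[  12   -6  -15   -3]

Answer: (1, 2, 1)

Derivation:
step 0: pivot -12 → sign −
step 1: pivot 9 → sign +
step 2: pivot -1 → sign −
step 3: row/col 3 already zero → sign 0
signature = (1, 2, 1)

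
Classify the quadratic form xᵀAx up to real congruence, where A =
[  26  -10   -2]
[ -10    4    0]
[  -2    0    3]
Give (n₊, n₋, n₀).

step 0: pivot 26 → sign +
step 1: pivot 2/13 → sign +
step 2: pivot -1 → sign −
signature = (2, 1, 0)

Answer: (2, 1, 0)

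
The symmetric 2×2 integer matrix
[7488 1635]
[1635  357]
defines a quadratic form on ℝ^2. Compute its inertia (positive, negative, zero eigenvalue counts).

Answer: (1, 1, 0)

Derivation:
step 0: pivot 7488 → sign +
step 1: pivot -1/832 → sign −
signature = (1, 1, 0)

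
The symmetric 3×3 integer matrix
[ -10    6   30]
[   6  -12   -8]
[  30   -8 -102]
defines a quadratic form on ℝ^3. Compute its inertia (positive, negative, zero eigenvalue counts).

Answer: (0, 3, 0)

Derivation:
step 0: pivot -10 → sign −
step 1: pivot -42/5 → sign −
step 2: pivot -2/21 → sign −
signature = (0, 3, 0)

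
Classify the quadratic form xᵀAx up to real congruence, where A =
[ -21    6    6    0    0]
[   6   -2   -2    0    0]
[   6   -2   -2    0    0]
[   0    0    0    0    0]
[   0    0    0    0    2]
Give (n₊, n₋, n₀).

Answer: (1, 2, 2)

Derivation:
step 0: pivot -21 → sign −
step 1: pivot -2/7 → sign −
step 2: pivot 2 → sign +
step 3: row/col 3 already zero → sign 0
step 4: row/col 4 already zero → sign 0
signature = (1, 2, 2)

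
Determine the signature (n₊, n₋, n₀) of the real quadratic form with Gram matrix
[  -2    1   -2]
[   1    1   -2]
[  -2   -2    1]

Answer: (1, 2, 0)

Derivation:
step 0: pivot -2 → sign −
step 1: pivot 3/2 → sign +
step 2: pivot -3 → sign −
signature = (1, 2, 0)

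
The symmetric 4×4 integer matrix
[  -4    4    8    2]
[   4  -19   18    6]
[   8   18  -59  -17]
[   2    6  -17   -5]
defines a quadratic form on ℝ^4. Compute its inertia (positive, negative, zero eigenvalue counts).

step 0: pivot -4 → sign −
step 1: pivot -15 → sign −
step 2: pivot 31/15 → sign +
step 3: pivot -3/31 → sign −
signature = (1, 3, 0)

Answer: (1, 3, 0)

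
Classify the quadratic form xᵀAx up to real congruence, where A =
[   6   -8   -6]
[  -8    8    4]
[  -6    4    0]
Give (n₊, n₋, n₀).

Answer: (1, 1, 1)

Derivation:
step 0: pivot 6 → sign +
step 1: pivot -8/3 → sign −
step 2: row/col 2 already zero → sign 0
signature = (1, 1, 1)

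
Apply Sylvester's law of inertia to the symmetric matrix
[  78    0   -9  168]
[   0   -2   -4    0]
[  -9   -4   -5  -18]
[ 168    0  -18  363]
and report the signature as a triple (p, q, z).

step 0: pivot 78 → sign +
step 1: pivot -2 → sign −
step 2: pivot 51/26 → sign +
step 3: pivot 3/17 → sign +
signature = (3, 1, 0)

Answer: (3, 1, 0)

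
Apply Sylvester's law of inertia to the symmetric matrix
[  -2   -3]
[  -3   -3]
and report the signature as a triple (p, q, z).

Answer: (1, 1, 0)

Derivation:
step 0: pivot -2 → sign −
step 1: pivot 3/2 → sign +
signature = (1, 1, 0)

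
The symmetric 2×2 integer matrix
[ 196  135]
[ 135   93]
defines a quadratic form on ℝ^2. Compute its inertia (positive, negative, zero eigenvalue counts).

Answer: (2, 0, 0)

Derivation:
step 0: pivot 196 → sign +
step 1: pivot 3/196 → sign +
signature = (2, 0, 0)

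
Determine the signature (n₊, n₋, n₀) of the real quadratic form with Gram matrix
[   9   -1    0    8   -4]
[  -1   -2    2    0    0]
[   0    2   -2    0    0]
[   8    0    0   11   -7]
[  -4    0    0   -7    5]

step 0: pivot 9 → sign +
step 1: pivot -19/9 → sign −
step 2: pivot -2/19 → sign −
step 3: pivot 11 → sign +
step 4: pivot 6/11 → sign +
signature = (3, 2, 0)

Answer: (3, 2, 0)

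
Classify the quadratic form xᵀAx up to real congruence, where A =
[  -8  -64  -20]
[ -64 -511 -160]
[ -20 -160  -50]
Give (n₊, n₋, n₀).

step 0: pivot -8 → sign −
step 1: pivot 1 → sign +
step 2: row/col 2 already zero → sign 0
signature = (1, 1, 1)

Answer: (1, 1, 1)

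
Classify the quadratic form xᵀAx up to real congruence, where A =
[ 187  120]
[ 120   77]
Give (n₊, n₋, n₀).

Answer: (1, 1, 0)

Derivation:
step 0: pivot 187 → sign +
step 1: pivot -1/187 → sign −
signature = (1, 1, 0)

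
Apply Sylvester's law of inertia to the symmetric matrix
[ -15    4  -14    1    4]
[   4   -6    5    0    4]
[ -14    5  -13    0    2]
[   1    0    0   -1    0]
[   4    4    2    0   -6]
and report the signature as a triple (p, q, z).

step 0: pivot -15 → sign −
step 1: pivot -74/15 → sign −
step 2: pivot 29/74 → sign +
step 3: pivot -82/29 → sign −
step 4: pivot -6/41 → sign −
signature = (1, 4, 0)

Answer: (1, 4, 0)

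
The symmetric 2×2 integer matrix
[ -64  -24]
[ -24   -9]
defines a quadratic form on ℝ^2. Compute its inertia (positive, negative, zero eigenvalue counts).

step 0: pivot -64 → sign −
step 1: row/col 1 already zero → sign 0
signature = (0, 1, 1)

Answer: (0, 1, 1)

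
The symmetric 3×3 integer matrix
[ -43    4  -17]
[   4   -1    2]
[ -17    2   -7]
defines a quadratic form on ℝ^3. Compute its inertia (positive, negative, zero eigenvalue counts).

Answer: (0, 2, 1)

Derivation:
step 0: pivot -43 → sign −
step 1: pivot -27/43 → sign −
step 2: row/col 2 already zero → sign 0
signature = (0, 2, 1)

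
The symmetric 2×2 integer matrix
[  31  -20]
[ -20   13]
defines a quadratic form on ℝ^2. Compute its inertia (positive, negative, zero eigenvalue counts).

Answer: (2, 0, 0)

Derivation:
step 0: pivot 31 → sign +
step 1: pivot 3/31 → sign +
signature = (2, 0, 0)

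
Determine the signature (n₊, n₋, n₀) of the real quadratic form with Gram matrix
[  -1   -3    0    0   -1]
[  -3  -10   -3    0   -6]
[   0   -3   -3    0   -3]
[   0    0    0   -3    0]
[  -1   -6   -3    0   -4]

Answer: (1, 3, 1)

Derivation:
step 0: pivot -1 → sign −
step 1: pivot -1 → sign −
step 2: pivot 6 → sign +
step 3: pivot -3 → sign −
step 4: row/col 4 already zero → sign 0
signature = (1, 3, 1)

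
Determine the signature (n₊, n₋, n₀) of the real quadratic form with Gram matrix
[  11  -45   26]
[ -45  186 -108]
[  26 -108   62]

step 0: pivot 11 → sign +
step 1: pivot 21/11 → sign +
step 2: pivot -6/7 → sign −
signature = (2, 1, 0)

Answer: (2, 1, 0)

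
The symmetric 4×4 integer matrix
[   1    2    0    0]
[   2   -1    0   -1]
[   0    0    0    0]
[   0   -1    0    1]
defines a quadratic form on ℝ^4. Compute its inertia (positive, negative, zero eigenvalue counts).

Answer: (2, 1, 1)

Derivation:
step 0: pivot 1 → sign +
step 1: pivot -5 → sign −
step 2: pivot 6/5 → sign +
step 3: row/col 3 already zero → sign 0
signature = (2, 1, 1)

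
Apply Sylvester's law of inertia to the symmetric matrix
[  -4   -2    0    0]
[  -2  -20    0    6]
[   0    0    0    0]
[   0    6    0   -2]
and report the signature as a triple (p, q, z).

step 0: pivot -4 → sign −
step 1: pivot -19 → sign −
step 2: pivot -2/19 → sign −
step 3: row/col 3 already zero → sign 0
signature = (0, 3, 1)

Answer: (0, 3, 1)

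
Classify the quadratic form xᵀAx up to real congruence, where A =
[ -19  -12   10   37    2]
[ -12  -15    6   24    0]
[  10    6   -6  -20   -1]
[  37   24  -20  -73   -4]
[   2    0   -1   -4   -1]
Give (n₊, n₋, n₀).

step 0: pivot -19 → sign −
step 1: pivot -141/19 → sign −
step 2: pivot -34/47 → sign −
step 3: pivot -8/17 → sign −
step 4: pivot -3/8 → sign −
signature = (0, 5, 0)

Answer: (0, 5, 0)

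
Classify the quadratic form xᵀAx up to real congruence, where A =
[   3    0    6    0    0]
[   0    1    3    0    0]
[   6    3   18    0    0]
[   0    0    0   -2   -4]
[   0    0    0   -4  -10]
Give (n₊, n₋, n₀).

Answer: (2, 3, 0)

Derivation:
step 0: pivot 3 → sign +
step 1: pivot 1 → sign +
step 2: pivot -3 → sign −
step 3: pivot -2 → sign −
step 4: pivot -2 → sign −
signature = (2, 3, 0)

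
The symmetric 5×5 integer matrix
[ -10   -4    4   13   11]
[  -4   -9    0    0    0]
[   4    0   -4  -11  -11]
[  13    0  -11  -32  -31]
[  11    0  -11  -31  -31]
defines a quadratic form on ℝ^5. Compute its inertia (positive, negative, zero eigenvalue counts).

Answer: (0, 5, 0)

Derivation:
step 0: pivot -10 → sign −
step 1: pivot -37/5 → sign −
step 2: pivot -76/37 → sign −
step 3: pivot -61/76 → sign −
step 4: pivot -3/61 → sign −
signature = (0, 5, 0)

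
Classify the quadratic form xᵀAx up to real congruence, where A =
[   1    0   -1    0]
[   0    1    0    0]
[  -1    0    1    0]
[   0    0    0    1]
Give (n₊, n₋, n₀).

Answer: (3, 0, 1)

Derivation:
step 0: pivot 1 → sign +
step 1: pivot 1 → sign +
step 2: pivot 1 → sign +
step 3: row/col 3 already zero → sign 0
signature = (3, 0, 1)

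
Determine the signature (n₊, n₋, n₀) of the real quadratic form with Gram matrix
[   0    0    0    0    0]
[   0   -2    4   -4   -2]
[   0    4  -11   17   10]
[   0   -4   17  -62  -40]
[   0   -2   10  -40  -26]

Answer: (0, 3, 2)

Derivation:
step 0: pivot -2 → sign −
step 1: pivot -3 → sign −
step 2: pivot -27 → sign −
step 3: row/col 3 already zero → sign 0
step 4: row/col 4 already zero → sign 0
signature = (0, 3, 2)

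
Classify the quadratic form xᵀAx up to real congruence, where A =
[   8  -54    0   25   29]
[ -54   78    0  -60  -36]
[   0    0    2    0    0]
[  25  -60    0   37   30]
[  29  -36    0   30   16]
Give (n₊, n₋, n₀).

Answer: (3, 2, 0)

Derivation:
step 0: pivot 8 → sign +
step 1: pivot -573/2 → sign −
step 2: pivot 2 → sign +
step 3: pivot 59/382 → sign +
step 4: pivot -3/59 → sign −
signature = (3, 2, 0)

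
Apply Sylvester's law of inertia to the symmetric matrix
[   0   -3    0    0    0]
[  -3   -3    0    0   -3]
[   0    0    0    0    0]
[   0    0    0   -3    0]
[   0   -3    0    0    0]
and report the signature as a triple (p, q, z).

Answer: (1, 2, 2)

Derivation:
step 0: pivot -3 → sign −
step 1: pivot 3 → sign +
step 2: pivot -3 → sign −
step 3: row/col 3 already zero → sign 0
step 4: row/col 4 already zero → sign 0
signature = (1, 2, 2)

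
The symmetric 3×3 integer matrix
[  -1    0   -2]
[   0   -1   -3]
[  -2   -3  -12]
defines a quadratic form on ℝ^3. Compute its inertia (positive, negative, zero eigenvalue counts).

step 0: pivot -1 → sign −
step 1: pivot -1 → sign −
step 2: pivot 1 → sign +
signature = (1, 2, 0)

Answer: (1, 2, 0)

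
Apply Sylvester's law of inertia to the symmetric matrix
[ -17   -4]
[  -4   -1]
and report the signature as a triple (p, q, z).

step 0: pivot -17 → sign −
step 1: pivot -1/17 → sign −
signature = (0, 2, 0)

Answer: (0, 2, 0)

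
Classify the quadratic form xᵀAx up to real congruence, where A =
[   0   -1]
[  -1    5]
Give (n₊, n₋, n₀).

step 0: pivot 5 → sign +
step 1: pivot -1/5 → sign −
signature = (1, 1, 0)

Answer: (1, 1, 0)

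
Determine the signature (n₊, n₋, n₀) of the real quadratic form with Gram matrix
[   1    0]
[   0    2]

Answer: (2, 0, 0)

Derivation:
step 0: pivot 1 → sign +
step 1: pivot 2 → sign +
signature = (2, 0, 0)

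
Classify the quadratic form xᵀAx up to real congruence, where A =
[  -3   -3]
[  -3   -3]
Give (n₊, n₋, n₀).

step 0: pivot -3 → sign −
step 1: row/col 1 already zero → sign 0
signature = (0, 1, 1)

Answer: (0, 1, 1)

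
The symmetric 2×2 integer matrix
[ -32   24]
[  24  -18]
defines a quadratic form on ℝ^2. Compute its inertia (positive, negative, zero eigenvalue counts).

Answer: (0, 1, 1)

Derivation:
step 0: pivot -32 → sign −
step 1: row/col 1 already zero → sign 0
signature = (0, 1, 1)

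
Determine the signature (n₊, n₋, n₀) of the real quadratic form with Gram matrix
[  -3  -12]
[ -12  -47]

step 0: pivot -3 → sign −
step 1: pivot 1 → sign +
signature = (1, 1, 0)

Answer: (1, 1, 0)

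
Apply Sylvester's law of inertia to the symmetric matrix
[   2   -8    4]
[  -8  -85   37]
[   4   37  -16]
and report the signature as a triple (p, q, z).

Answer: (2, 1, 0)

Derivation:
step 0: pivot 2 → sign +
step 1: pivot -117 → sign −
step 2: pivot 1/117 → sign +
signature = (2, 1, 0)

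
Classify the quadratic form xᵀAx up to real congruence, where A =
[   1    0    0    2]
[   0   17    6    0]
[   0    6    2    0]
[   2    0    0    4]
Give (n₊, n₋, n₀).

step 0: pivot 1 → sign +
step 1: pivot 17 → sign +
step 2: pivot -2/17 → sign −
step 3: row/col 3 already zero → sign 0
signature = (2, 1, 1)

Answer: (2, 1, 1)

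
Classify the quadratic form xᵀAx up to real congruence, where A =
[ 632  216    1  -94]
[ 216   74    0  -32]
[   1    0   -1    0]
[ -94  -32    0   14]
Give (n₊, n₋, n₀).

step 0: pivot 632 → sign +
step 1: pivot 14/79 → sign +
step 2: pivot -93/56 → sign −
step 3: pivot 2/93 → sign +
signature = (3, 1, 0)

Answer: (3, 1, 0)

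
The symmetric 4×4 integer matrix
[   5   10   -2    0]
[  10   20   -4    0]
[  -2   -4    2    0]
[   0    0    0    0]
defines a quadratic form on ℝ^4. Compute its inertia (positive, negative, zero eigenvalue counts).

step 0: pivot 5 → sign +
step 1: pivot 6/5 → sign +
step 2: row/col 2 already zero → sign 0
step 3: row/col 3 already zero → sign 0
signature = (2, 0, 2)

Answer: (2, 0, 2)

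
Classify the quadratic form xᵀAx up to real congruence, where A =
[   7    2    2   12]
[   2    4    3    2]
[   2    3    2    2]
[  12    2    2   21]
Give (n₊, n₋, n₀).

step 0: pivot 7 → sign +
step 1: pivot 24/7 → sign +
step 2: pivot -7/24 → sign −
step 3: pivot 3/7 → sign +
signature = (3, 1, 0)

Answer: (3, 1, 0)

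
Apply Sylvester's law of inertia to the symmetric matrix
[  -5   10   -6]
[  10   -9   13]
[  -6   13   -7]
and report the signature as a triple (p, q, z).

Answer: (2, 1, 0)

Derivation:
step 0: pivot -5 → sign −
step 1: pivot 11 → sign +
step 2: pivot 6/55 → sign +
signature = (2, 1, 0)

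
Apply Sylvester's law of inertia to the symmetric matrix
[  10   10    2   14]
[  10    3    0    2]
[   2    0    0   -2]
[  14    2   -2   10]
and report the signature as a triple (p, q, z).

Answer: (2, 1, 1)

Derivation:
step 0: pivot 10 → sign +
step 1: pivot -7 → sign −
step 2: pivot 6/35 → sign +
step 3: row/col 3 already zero → sign 0
signature = (2, 1, 1)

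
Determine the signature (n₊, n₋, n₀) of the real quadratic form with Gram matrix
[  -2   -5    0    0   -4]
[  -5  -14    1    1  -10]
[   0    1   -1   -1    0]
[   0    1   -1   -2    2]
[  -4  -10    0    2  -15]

Answer: (0, 5, 0)

Derivation:
step 0: pivot -2 → sign −
step 1: pivot -3/2 → sign −
step 2: pivot -1/3 → sign −
step 3: pivot -1 → sign −
step 4: pivot -3 → sign −
signature = (0, 5, 0)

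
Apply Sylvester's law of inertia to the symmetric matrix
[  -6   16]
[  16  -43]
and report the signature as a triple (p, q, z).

step 0: pivot -6 → sign −
step 1: pivot -1/3 → sign −
signature = (0, 2, 0)

Answer: (0, 2, 0)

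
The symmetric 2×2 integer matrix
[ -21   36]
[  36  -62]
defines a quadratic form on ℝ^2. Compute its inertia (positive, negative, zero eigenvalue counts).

step 0: pivot -21 → sign −
step 1: pivot -2/7 → sign −
signature = (0, 2, 0)

Answer: (0, 2, 0)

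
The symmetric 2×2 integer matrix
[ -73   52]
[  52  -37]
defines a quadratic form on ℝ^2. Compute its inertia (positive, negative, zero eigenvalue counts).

step 0: pivot -73 → sign −
step 1: pivot 3/73 → sign +
signature = (1, 1, 0)

Answer: (1, 1, 0)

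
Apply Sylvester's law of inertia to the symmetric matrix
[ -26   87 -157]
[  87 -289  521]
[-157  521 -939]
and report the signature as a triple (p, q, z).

step 0: pivot -26 → sign −
step 1: pivot 55/26 → sign +
step 2: pivot 6/55 → sign +
signature = (2, 1, 0)

Answer: (2, 1, 0)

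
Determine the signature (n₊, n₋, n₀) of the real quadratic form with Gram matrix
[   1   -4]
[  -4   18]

step 0: pivot 1 → sign +
step 1: pivot 2 → sign +
signature = (2, 0, 0)

Answer: (2, 0, 0)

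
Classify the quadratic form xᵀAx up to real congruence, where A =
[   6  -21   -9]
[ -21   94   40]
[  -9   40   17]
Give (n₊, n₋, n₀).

Answer: (2, 1, 0)

Derivation:
step 0: pivot 6 → sign +
step 1: pivot 41/2 → sign +
step 2: pivot -1/41 → sign −
signature = (2, 1, 0)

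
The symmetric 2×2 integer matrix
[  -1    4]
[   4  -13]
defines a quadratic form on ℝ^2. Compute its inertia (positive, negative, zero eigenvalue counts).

step 0: pivot -1 → sign −
step 1: pivot 3 → sign +
signature = (1, 1, 0)

Answer: (1, 1, 0)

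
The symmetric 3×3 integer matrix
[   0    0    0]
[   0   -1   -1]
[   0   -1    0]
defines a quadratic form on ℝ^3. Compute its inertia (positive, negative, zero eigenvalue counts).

step 0: pivot -1 → sign −
step 1: pivot 1 → sign +
step 2: row/col 2 already zero → sign 0
signature = (1, 1, 1)

Answer: (1, 1, 1)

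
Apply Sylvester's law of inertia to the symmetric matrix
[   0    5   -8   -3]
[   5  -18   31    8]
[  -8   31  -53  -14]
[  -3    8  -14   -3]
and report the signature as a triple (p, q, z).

step 0: pivot -18 → sign −
step 1: pivot 25/18 → sign +
step 2: pivot 3/25 → sign +
step 3: row/col 3 already zero → sign 0
signature = (2, 1, 1)

Answer: (2, 1, 1)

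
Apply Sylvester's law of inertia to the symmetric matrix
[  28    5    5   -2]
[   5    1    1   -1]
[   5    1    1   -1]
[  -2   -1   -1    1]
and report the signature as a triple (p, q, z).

Answer: (2, 1, 1)

Derivation:
step 0: pivot 28 → sign +
step 1: pivot 3/28 → sign +
step 2: pivot -3 → sign −
step 3: row/col 3 already zero → sign 0
signature = (2, 1, 1)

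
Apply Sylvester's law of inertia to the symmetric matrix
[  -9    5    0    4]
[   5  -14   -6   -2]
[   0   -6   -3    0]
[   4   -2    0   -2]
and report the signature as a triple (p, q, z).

Answer: (1, 3, 0)

Derivation:
step 0: pivot -9 → sign −
step 1: pivot -101/9 → sign −
step 2: pivot 21/101 → sign +
step 3: pivot -2/7 → sign −
signature = (1, 3, 0)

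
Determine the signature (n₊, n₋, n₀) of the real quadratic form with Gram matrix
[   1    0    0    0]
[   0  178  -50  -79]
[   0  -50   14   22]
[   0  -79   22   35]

step 0: pivot 1 → sign +
step 1: pivot 178 → sign +
step 2: pivot -4/89 → sign −
step 3: pivot 3/4 → sign +
signature = (3, 1, 0)

Answer: (3, 1, 0)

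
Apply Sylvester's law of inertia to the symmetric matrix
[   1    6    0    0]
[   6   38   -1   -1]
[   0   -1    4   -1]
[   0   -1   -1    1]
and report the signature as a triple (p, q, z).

step 0: pivot 1 → sign +
step 1: pivot 2 → sign +
step 2: pivot 7/2 → sign +
step 3: pivot -1/7 → sign −
signature = (3, 1, 0)

Answer: (3, 1, 0)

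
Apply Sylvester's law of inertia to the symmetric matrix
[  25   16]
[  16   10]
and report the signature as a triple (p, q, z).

step 0: pivot 25 → sign +
step 1: pivot -6/25 → sign −
signature = (1, 1, 0)

Answer: (1, 1, 0)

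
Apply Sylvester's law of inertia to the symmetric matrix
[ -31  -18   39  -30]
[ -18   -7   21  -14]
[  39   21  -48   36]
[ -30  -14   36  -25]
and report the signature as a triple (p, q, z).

step 0: pivot -31 → sign −
step 1: pivot 107/31 → sign +
step 2: pivot 30/107 → sign +
step 3: pivot 3/5 → sign +
signature = (3, 1, 0)

Answer: (3, 1, 0)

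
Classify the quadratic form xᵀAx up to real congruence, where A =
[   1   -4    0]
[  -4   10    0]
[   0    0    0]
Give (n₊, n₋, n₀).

Answer: (1, 1, 1)

Derivation:
step 0: pivot 1 → sign +
step 1: pivot -6 → sign −
step 2: row/col 2 already zero → sign 0
signature = (1, 1, 1)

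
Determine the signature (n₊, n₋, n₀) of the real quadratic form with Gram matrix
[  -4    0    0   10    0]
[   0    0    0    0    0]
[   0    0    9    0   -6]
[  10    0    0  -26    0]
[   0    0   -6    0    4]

Answer: (1, 2, 2)

Derivation:
step 0: pivot -4 → sign −
step 1: pivot 9 → sign +
step 2: pivot -1 → sign −
step 3: row/col 3 already zero → sign 0
step 4: row/col 4 already zero → sign 0
signature = (1, 2, 2)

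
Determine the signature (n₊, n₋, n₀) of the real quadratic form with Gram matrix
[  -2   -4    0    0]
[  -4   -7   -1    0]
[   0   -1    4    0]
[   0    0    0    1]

Answer: (3, 1, 0)

Derivation:
step 0: pivot -2 → sign −
step 1: pivot 1 → sign +
step 2: pivot 3 → sign +
step 3: pivot 1 → sign +
signature = (3, 1, 0)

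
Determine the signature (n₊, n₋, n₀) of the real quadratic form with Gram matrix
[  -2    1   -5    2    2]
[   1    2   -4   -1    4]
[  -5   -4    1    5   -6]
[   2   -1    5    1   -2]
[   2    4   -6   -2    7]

step 0: pivot -2 → sign −
step 1: pivot 5/2 → sign +
step 2: pivot -17/5 → sign −
step 3: pivot 3 → sign +
step 4: pivot 3/17 → sign +
signature = (3, 2, 0)

Answer: (3, 2, 0)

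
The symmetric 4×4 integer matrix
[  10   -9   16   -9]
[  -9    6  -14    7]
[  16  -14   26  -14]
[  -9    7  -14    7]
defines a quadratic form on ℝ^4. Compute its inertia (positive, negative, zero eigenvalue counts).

step 0: pivot 10 → sign +
step 1: pivot -21/10 → sign −
step 2: pivot 10/21 → sign +
step 3: pivot -3/5 → sign −
signature = (2, 2, 0)

Answer: (2, 2, 0)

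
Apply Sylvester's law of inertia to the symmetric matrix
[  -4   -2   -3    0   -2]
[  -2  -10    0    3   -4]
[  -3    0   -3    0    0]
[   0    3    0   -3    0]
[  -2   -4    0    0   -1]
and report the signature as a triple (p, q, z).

step 0: pivot -4 → sign −
step 1: pivot -9 → sign −
step 2: pivot -1/2 → sign −
step 3: pivot -3/2 → sign −
step 4: pivot 3 → sign +
signature = (1, 4, 0)

Answer: (1, 4, 0)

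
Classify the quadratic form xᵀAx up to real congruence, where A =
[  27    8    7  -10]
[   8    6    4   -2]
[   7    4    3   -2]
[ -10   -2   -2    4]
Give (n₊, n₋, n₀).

step 0: pivot 27 → sign +
step 1: pivot 98/27 → sign +
step 2: pivot 8/49 → sign +
step 3: row/col 3 already zero → sign 0
signature = (3, 0, 1)

Answer: (3, 0, 1)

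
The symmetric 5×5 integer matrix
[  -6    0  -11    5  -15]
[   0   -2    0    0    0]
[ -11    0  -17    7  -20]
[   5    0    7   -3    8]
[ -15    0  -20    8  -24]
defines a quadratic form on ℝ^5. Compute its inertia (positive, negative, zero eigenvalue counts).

Answer: (1, 4, 0)

Derivation:
step 0: pivot -6 → sign −
step 1: pivot -2 → sign −
step 2: pivot 19/6 → sign +
step 3: pivot -6/19 → sign −
step 4: pivot -3 → sign −
signature = (1, 4, 0)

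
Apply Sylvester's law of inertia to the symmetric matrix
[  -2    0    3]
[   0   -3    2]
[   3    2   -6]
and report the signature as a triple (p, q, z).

Answer: (0, 3, 0)

Derivation:
step 0: pivot -2 → sign −
step 1: pivot -3 → sign −
step 2: pivot -1/6 → sign −
signature = (0, 3, 0)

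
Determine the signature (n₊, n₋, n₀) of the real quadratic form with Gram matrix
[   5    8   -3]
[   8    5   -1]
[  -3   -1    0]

Answer: (2, 1, 0)

Derivation:
step 0: pivot 5 → sign +
step 1: pivot -39/5 → sign −
step 2: pivot 2/39 → sign +
signature = (2, 1, 0)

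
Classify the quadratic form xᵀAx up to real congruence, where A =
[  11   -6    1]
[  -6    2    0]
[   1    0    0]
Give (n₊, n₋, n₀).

step 0: pivot 11 → sign +
step 1: pivot -14/11 → sign −
step 2: pivot 1/7 → sign +
signature = (2, 1, 0)

Answer: (2, 1, 0)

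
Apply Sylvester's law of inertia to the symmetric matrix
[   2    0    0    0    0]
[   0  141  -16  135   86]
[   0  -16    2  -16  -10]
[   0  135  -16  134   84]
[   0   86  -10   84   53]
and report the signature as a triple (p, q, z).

step 0: pivot 2 → sign +
step 1: pivot 141 → sign +
step 2: pivot 26/141 → sign +
step 3: pivot 29/13 → sign +
step 4: pivot -1/29 → sign −
signature = (4, 1, 0)

Answer: (4, 1, 0)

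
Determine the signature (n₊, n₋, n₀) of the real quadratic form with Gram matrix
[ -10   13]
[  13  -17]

step 0: pivot -10 → sign −
step 1: pivot -1/10 → sign −
signature = (0, 2, 0)

Answer: (0, 2, 0)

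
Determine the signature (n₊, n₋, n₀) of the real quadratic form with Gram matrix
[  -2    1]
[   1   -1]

Answer: (0, 2, 0)

Derivation:
step 0: pivot -2 → sign −
step 1: pivot -1/2 → sign −
signature = (0, 2, 0)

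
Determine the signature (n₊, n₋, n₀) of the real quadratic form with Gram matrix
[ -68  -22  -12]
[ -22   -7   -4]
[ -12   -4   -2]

Answer: (1, 1, 1)

Derivation:
step 0: pivot -68 → sign −
step 1: pivot 2/17 → sign +
step 2: row/col 2 already zero → sign 0
signature = (1, 1, 1)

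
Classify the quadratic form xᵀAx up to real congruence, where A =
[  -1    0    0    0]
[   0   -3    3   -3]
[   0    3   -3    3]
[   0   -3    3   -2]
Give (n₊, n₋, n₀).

step 0: pivot -1 → sign −
step 1: pivot -3 → sign −
step 2: pivot 1 → sign +
step 3: row/col 3 already zero → sign 0
signature = (1, 2, 1)

Answer: (1, 2, 1)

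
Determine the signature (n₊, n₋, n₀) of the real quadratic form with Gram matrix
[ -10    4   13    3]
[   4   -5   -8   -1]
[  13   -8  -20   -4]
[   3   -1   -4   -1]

Answer: (0, 3, 1)

Derivation:
step 0: pivot -10 → sign −
step 1: pivot -17/5 → sign −
step 2: pivot -27/34 → sign −
step 3: row/col 3 already zero → sign 0
signature = (0, 3, 1)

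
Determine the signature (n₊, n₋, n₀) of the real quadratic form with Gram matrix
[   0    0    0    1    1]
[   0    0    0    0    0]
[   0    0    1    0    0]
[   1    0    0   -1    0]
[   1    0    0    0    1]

Answer: (2, 1, 2)

Derivation:
step 0: pivot 1 → sign +
step 1: pivot -1 → sign −
step 2: pivot 1 → sign +
step 3: row/col 3 already zero → sign 0
step 4: row/col 4 already zero → sign 0
signature = (2, 1, 2)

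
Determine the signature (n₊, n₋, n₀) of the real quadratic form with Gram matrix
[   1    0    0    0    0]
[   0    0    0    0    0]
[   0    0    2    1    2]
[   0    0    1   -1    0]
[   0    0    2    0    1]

step 0: pivot 1 → sign +
step 1: pivot 2 → sign +
step 2: pivot -3/2 → sign −
step 3: pivot -1/3 → sign −
step 4: row/col 4 already zero → sign 0
signature = (2, 2, 1)

Answer: (2, 2, 1)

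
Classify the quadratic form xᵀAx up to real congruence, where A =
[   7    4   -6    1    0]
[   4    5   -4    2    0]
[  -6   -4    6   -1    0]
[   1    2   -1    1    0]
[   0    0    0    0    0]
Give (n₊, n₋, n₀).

step 0: pivot 7 → sign +
step 1: pivot 19/7 → sign +
step 2: pivot 14/19 → sign +
step 3: pivot 1/14 → sign +
step 4: row/col 4 already zero → sign 0
signature = (4, 0, 1)

Answer: (4, 0, 1)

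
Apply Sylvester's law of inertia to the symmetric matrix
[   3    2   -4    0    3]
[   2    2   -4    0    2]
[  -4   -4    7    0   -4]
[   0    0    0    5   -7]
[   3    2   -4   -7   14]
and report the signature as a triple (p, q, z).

step 0: pivot 3 → sign +
step 1: pivot 2/3 → sign +
step 2: pivot -1 → sign −
step 3: pivot 5 → sign +
step 4: pivot 6/5 → sign +
signature = (4, 1, 0)

Answer: (4, 1, 0)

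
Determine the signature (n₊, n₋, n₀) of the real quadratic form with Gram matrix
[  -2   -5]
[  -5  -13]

step 0: pivot -2 → sign −
step 1: pivot -1/2 → sign −
signature = (0, 2, 0)

Answer: (0, 2, 0)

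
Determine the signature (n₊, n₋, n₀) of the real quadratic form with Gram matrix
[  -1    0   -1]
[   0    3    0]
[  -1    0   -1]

step 0: pivot -1 → sign −
step 1: pivot 3 → sign +
step 2: row/col 2 already zero → sign 0
signature = (1, 1, 1)

Answer: (1, 1, 1)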